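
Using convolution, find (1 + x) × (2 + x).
Ascending coefficients: a = [1, 1], b = [2, 1]. c[0] = 1×2 = 2; c[1] = 1×1 + 1×2 = 3; c[2] = 1×1 = 1. Result coefficients: [2, 3, 1] → 2 + 3x + x^2

2 + 3x + x^2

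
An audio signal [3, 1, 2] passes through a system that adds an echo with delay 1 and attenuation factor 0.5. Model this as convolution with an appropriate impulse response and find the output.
Direct-path + delayed-attenuated-path model → impulse response h = [1, 0.5] (1 at lag 0, 0.5 at lag 1). Output y[n] = x[n] + 0.5·x[n - 1] (with x[n] = 0 outside 0..2): y[0] = 3 + 0.5×0 = 3; y[1] = 1 + 0.5×3 = 2.5; y[2] = 2 + 0.5×1 = 2.5; y[3] = 0 + 0.5×2 = 1.0. So y = [3, 2.5, 2.5, 1.0]

[3, 2.5, 2.5, 1.0]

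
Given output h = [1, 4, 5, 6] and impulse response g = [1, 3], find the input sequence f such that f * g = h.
Deconvolve h=[1, 4, 5, 6] by g=[1, 3]. Since g[0]=1, solve forward: f[0] = h[0] / 1 = 1; f[1] = (h[1] - 1×3) / 1 = 1; f[2] = (h[2] - 1×3) / 1 = 2. So f = [1, 1, 2]. Check by forward convolution: h[0] = 1×1 = 1; h[1] = 1×3 + 1×1 = 4; h[2] = 1×3 + 2×1 = 5; h[3] = 2×3 = 6

[1, 1, 2]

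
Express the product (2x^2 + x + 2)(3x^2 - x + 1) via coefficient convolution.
Ascending coefficients: a = [2, 1, 2], b = [1, -1, 3]. c[0] = 2×1 = 2; c[1] = 2×-1 + 1×1 = -1; c[2] = 2×3 + 1×-1 + 2×1 = 7; c[3] = 1×3 + 2×-1 = 1; c[4] = 2×3 = 6. Result coefficients: [2, -1, 7, 1, 6] → 6x^4 + x^3 + 7x^2 - x + 2

6x^4 + x^3 + 7x^2 - x + 2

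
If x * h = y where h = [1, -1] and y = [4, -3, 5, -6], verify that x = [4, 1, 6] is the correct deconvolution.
Forward-compute [4, 1, 6] * [1, -1]: y[0] = 4×1 = 4; y[1] = 4×-1 + 1×1 = -3; y[2] = 1×-1 + 6×1 = 5; y[3] = 6×-1 = -6 → [4, -3, 5, -6]. Matches given y = [4, -3, 5, -6], so verified.

Verified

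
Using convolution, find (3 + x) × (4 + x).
Ascending coefficients: a = [3, 1], b = [4, 1]. c[0] = 3×4 = 12; c[1] = 3×1 + 1×4 = 7; c[2] = 1×1 = 1. Result coefficients: [12, 7, 1] → 12 + 7x + x^2

12 + 7x + x^2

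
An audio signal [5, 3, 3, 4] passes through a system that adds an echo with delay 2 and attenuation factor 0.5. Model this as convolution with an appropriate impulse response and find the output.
Direct-path + delayed-attenuated-path model → impulse response h = [1, 0, 0.5] (1 at lag 0, 0.5 at lag 2). Output y[n] = x[n] + 0.5·x[n - 2] (with x[n] = 0 outside 0..3): y[0] = 5 + 0.5×0 = 5; y[1] = 3 + 0.5×0 = 3; y[2] = 3 + 0.5×5 = 5.5; y[3] = 4 + 0.5×3 = 5.5; y[4] = 0 + 0.5×3 = 1.5; y[5] = 0 + 0.5×4 = 2.0. So y = [5, 3, 5.5, 5.5, 1.5, 2.0]

[5, 3, 5.5, 5.5, 1.5, 2.0]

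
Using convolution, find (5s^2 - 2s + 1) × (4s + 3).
Ascending coefficients: a = [1, -2, 5], b = [3, 4]. c[0] = 1×3 = 3; c[1] = 1×4 + -2×3 = -2; c[2] = -2×4 + 5×3 = 7; c[3] = 5×4 = 20. Result coefficients: [3, -2, 7, 20] → 20s^3 + 7s^2 - 2s + 3

20s^3 + 7s^2 - 2s + 3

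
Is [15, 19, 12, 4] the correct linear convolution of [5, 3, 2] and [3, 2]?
Recompute linear convolution of [5, 3, 2] and [3, 2]: y[0] = 5×3 = 15; y[1] = 5×2 + 3×3 = 19; y[2] = 3×2 + 2×3 = 12; y[3] = 2×2 = 4 → [15, 19, 12, 4]. Given [15, 19, 12, 4] matches, so answer: Yes

Yes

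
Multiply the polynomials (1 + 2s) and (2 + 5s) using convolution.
Ascending coefficients: a = [1, 2], b = [2, 5]. c[0] = 1×2 = 2; c[1] = 1×5 + 2×2 = 9; c[2] = 2×5 = 10. Result coefficients: [2, 9, 10] → 2 + 9s + 10s^2

2 + 9s + 10s^2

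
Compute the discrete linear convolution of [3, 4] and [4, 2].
y[0] = 3×4 = 12; y[1] = 3×2 + 4×4 = 22; y[2] = 4×2 = 8

[12, 22, 8]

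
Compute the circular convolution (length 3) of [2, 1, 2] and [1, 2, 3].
Use y[k] = Σ_j a[j]·b[(k-j) mod 3]. y[0] = 2×1 + 1×3 + 2×2 = 9; y[1] = 2×2 + 1×1 + 2×3 = 11; y[2] = 2×3 + 1×2 + 2×1 = 10. Result: [9, 11, 10]

[9, 11, 10]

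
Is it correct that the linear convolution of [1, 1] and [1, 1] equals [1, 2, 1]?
Recompute linear convolution of [1, 1] and [1, 1]: y[0] = 1×1 = 1; y[1] = 1×1 + 1×1 = 2; y[2] = 1×1 = 1 → [1, 2, 1]. Given [1, 2, 1] matches, so answer: Yes

Yes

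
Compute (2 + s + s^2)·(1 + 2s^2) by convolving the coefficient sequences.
Ascending coefficients: a = [2, 1, 1], b = [1, 0, 2]. c[0] = 2×1 = 2; c[1] = 2×0 + 1×1 = 1; c[2] = 2×2 + 1×0 + 1×1 = 5; c[3] = 1×2 + 1×0 = 2; c[4] = 1×2 = 2. Result coefficients: [2, 1, 5, 2, 2] → 2 + s + 5s^2 + 2s^3 + 2s^4

2 + s + 5s^2 + 2s^3 + 2s^4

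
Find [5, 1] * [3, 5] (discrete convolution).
y[0] = 5×3 = 15; y[1] = 5×5 + 1×3 = 28; y[2] = 1×5 = 5

[15, 28, 5]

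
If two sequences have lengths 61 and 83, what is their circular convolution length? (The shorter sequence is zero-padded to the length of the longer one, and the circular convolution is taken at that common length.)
Circular convolution (zero-padding the shorter input) has length max(m, n) = max(61, 83) = 83

83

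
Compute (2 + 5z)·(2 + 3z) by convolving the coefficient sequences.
Ascending coefficients: a = [2, 5], b = [2, 3]. c[0] = 2×2 = 4; c[1] = 2×3 + 5×2 = 16; c[2] = 5×3 = 15. Result coefficients: [4, 16, 15] → 4 + 16z + 15z^2

4 + 16z + 15z^2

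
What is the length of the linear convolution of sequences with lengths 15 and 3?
Linear/full convolution length: m + n - 1 = 15 + 3 - 1 = 17

17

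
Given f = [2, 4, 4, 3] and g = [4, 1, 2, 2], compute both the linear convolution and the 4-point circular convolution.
Linear: y_lin[0] = 2×4 = 8; y_lin[1] = 2×1 + 4×4 = 18; y_lin[2] = 2×2 + 4×1 + 4×4 = 24; y_lin[3] = 2×2 + 4×2 + 4×1 + 3×4 = 28; y_lin[4] = 4×2 + 4×2 + 3×1 = 19; y_lin[5] = 4×2 + 3×2 = 14; y_lin[6] = 3×2 = 6 → [8, 18, 24, 28, 19, 14, 6]. Circular (length 4): y[0] = 2×4 + 4×2 + 4×2 + 3×1 = 27; y[1] = 2×1 + 4×4 + 4×2 + 3×2 = 32; y[2] = 2×2 + 4×1 + 4×4 + 3×2 = 30; y[3] = 2×2 + 4×2 + 4×1 + 3×4 = 28 → [27, 32, 30, 28]

Linear: [8, 18, 24, 28, 19, 14, 6], Circular: [27, 32, 30, 28]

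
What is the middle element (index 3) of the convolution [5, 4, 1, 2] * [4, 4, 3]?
Use y[k] = Σ_i a[i]·b[k-i] at k=3. y[3] = 4×3 + 1×4 + 2×4 = 24

24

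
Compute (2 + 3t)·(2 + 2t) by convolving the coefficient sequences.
Ascending coefficients: a = [2, 3], b = [2, 2]. c[0] = 2×2 = 4; c[1] = 2×2 + 3×2 = 10; c[2] = 3×2 = 6. Result coefficients: [4, 10, 6] → 4 + 10t + 6t^2

4 + 10t + 6t^2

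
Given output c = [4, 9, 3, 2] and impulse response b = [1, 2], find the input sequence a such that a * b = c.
Deconvolve c=[4, 9, 3, 2] by b=[1, 2]. Since b[0]=1, solve forward: a[0] = c[0] / 1 = 4; a[1] = (c[1] - 4×2) / 1 = 1; a[2] = (c[2] - 1×2) / 1 = 1. So a = [4, 1, 1]. Check by forward convolution: c[0] = 4×1 = 4; c[1] = 4×2 + 1×1 = 9; c[2] = 1×2 + 1×1 = 3; c[3] = 1×2 = 2

[4, 1, 1]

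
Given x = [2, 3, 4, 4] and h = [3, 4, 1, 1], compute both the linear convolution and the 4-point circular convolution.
Linear: y_lin[0] = 2×3 = 6; y_lin[1] = 2×4 + 3×3 = 17; y_lin[2] = 2×1 + 3×4 + 4×3 = 26; y_lin[3] = 2×1 + 3×1 + 4×4 + 4×3 = 33; y_lin[4] = 3×1 + 4×1 + 4×4 = 23; y_lin[5] = 4×1 + 4×1 = 8; y_lin[6] = 4×1 = 4 → [6, 17, 26, 33, 23, 8, 4]. Circular (length 4): y[0] = 2×3 + 3×1 + 4×1 + 4×4 = 29; y[1] = 2×4 + 3×3 + 4×1 + 4×1 = 25; y[2] = 2×1 + 3×4 + 4×3 + 4×1 = 30; y[3] = 2×1 + 3×1 + 4×4 + 4×3 = 33 → [29, 25, 30, 33]

Linear: [6, 17, 26, 33, 23, 8, 4], Circular: [29, 25, 30, 33]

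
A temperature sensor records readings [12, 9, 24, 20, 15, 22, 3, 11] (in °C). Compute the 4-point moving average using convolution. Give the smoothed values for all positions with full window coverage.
4-point moving average kernel = [1, 1, 1, 1]. Apply in 'valid' mode (full window coverage): avg[0] = (12 + 9 + 24 + 20) / 4 = 16.25; avg[1] = (9 + 24 + 20 + 15) / 4 = 17.0; avg[2] = (24 + 20 + 15 + 22) / 4 = 20.25; avg[3] = (20 + 15 + 22 + 3) / 4 = 15.0; avg[4] = (15 + 22 + 3 + 11) / 4 = 12.75. Smoothed values: [16.25, 17.0, 20.25, 15.0, 12.75]

[16.25, 17.0, 20.25, 15.0, 12.75]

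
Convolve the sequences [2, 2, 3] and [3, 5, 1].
y[0] = 2×3 = 6; y[1] = 2×5 + 2×3 = 16; y[2] = 2×1 + 2×5 + 3×3 = 21; y[3] = 2×1 + 3×5 = 17; y[4] = 3×1 = 3

[6, 16, 21, 17, 3]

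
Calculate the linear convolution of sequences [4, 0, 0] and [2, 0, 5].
y[0] = 4×2 = 8; y[1] = 4×0 + 0×2 = 0; y[2] = 4×5 + 0×0 + 0×2 = 20; y[3] = 0×5 + 0×0 = 0; y[4] = 0×5 = 0

[8, 0, 20, 0, 0]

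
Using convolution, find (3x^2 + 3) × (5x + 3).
Ascending coefficients: a = [3, 0, 3], b = [3, 5]. c[0] = 3×3 = 9; c[1] = 3×5 + 0×3 = 15; c[2] = 0×5 + 3×3 = 9; c[3] = 3×5 = 15. Result coefficients: [9, 15, 9, 15] → 15x^3 + 9x^2 + 15x + 9

15x^3 + 9x^2 + 15x + 9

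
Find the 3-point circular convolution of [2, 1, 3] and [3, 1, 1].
Use y[k] = Σ_j x[j]·h[(k-j) mod 3]. y[0] = 2×3 + 1×1 + 3×1 = 10; y[1] = 2×1 + 1×3 + 3×1 = 8; y[2] = 2×1 + 1×1 + 3×3 = 12. Result: [10, 8, 12]

[10, 8, 12]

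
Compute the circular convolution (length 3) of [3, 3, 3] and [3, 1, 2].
Use y[k] = Σ_j s[j]·t[(k-j) mod 3]. y[0] = 3×3 + 3×2 + 3×1 = 18; y[1] = 3×1 + 3×3 + 3×2 = 18; y[2] = 3×2 + 3×1 + 3×3 = 18. Result: [18, 18, 18]

[18, 18, 18]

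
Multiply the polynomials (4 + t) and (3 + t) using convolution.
Ascending coefficients: a = [4, 1], b = [3, 1]. c[0] = 4×3 = 12; c[1] = 4×1 + 1×3 = 7; c[2] = 1×1 = 1. Result coefficients: [12, 7, 1] → 12 + 7t + t^2

12 + 7t + t^2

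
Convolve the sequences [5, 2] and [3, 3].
y[0] = 5×3 = 15; y[1] = 5×3 + 2×3 = 21; y[2] = 2×3 = 6

[15, 21, 6]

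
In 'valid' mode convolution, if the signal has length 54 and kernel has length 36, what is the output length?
'Valid' mode counts only positions where the kernel fully overlaps the signal: m - n + 1 = 54 - 36 + 1 = 19

19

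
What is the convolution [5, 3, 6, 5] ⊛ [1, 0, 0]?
y[0] = 5×1 = 5; y[1] = 5×0 + 3×1 = 3; y[2] = 5×0 + 3×0 + 6×1 = 6; y[3] = 3×0 + 6×0 + 5×1 = 5; y[4] = 6×0 + 5×0 = 0; y[5] = 5×0 = 0

[5, 3, 6, 5, 0, 0]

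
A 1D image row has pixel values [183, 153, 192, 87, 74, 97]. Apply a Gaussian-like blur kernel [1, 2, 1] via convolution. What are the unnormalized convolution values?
Convolve image row [183, 153, 192, 87, 74, 97] with kernel [1, 2, 1]: y[0] = 183×1 = 183; y[1] = 183×2 + 153×1 = 519; y[2] = 183×1 + 153×2 + 192×1 = 681; y[3] = 153×1 + 192×2 + 87×1 = 624; y[4] = 192×1 + 87×2 + 74×1 = 440; y[5] = 87×1 + 74×2 + 97×1 = 332; y[6] = 74×1 + 97×2 = 268; y[7] = 97×1 = 97 → [183, 519, 681, 624, 440, 332, 268, 97]. Normalization factor = sum(kernel) = 4.

[183, 519, 681, 624, 440, 332, 268, 97]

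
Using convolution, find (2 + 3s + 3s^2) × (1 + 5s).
Ascending coefficients: a = [2, 3, 3], b = [1, 5]. c[0] = 2×1 = 2; c[1] = 2×5 + 3×1 = 13; c[2] = 3×5 + 3×1 = 18; c[3] = 3×5 = 15. Result coefficients: [2, 13, 18, 15] → 2 + 13s + 18s^2 + 15s^3

2 + 13s + 18s^2 + 15s^3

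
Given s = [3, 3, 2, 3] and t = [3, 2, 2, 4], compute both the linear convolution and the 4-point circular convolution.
Linear: y_lin[0] = 3×3 = 9; y_lin[1] = 3×2 + 3×3 = 15; y_lin[2] = 3×2 + 3×2 + 2×3 = 18; y_lin[3] = 3×4 + 3×2 + 2×2 + 3×3 = 31; y_lin[4] = 3×4 + 2×2 + 3×2 = 22; y_lin[5] = 2×4 + 3×2 = 14; y_lin[6] = 3×4 = 12 → [9, 15, 18, 31, 22, 14, 12]. Circular (length 4): y[0] = 3×3 + 3×4 + 2×2 + 3×2 = 31; y[1] = 3×2 + 3×3 + 2×4 + 3×2 = 29; y[2] = 3×2 + 3×2 + 2×3 + 3×4 = 30; y[3] = 3×4 + 3×2 + 2×2 + 3×3 = 31 → [31, 29, 30, 31]

Linear: [9, 15, 18, 31, 22, 14, 12], Circular: [31, 29, 30, 31]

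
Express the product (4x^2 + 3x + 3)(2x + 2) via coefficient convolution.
Ascending coefficients: a = [3, 3, 4], b = [2, 2]. c[0] = 3×2 = 6; c[1] = 3×2 + 3×2 = 12; c[2] = 3×2 + 4×2 = 14; c[3] = 4×2 = 8. Result coefficients: [6, 12, 14, 8] → 8x^3 + 14x^2 + 12x + 6

8x^3 + 14x^2 + 12x + 6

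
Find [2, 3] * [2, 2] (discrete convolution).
y[0] = 2×2 = 4; y[1] = 2×2 + 3×2 = 10; y[2] = 3×2 = 6

[4, 10, 6]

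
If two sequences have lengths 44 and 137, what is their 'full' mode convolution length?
Linear/full convolution length: m + n - 1 = 44 + 137 - 1 = 180

180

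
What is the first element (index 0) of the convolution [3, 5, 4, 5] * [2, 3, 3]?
Use y[k] = Σ_i a[i]·b[k-i] at k=0. y[0] = 3×2 = 6

6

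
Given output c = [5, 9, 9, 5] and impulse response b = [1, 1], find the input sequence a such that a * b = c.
Deconvolve c=[5, 9, 9, 5] by b=[1, 1]. Since b[0]=1, solve forward: a[0] = c[0] / 1 = 5; a[1] = (c[1] - 5×1) / 1 = 4; a[2] = (c[2] - 4×1) / 1 = 5. So a = [5, 4, 5]. Check by forward convolution: c[0] = 5×1 = 5; c[1] = 5×1 + 4×1 = 9; c[2] = 4×1 + 5×1 = 9; c[3] = 5×1 = 5

[5, 4, 5]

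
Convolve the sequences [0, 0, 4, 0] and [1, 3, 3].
y[0] = 0×1 = 0; y[1] = 0×3 + 0×1 = 0; y[2] = 0×3 + 0×3 + 4×1 = 4; y[3] = 0×3 + 4×3 + 0×1 = 12; y[4] = 4×3 + 0×3 = 12; y[5] = 0×3 = 0

[0, 0, 4, 12, 12, 0]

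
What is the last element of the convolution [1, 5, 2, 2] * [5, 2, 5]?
Use y[k] = Σ_i a[i]·b[k-i] at k=5. y[5] = 2×5 = 10

10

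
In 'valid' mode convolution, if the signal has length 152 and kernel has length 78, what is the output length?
'Valid' mode counts only positions where the kernel fully overlaps the signal: m - n + 1 = 152 - 78 + 1 = 75

75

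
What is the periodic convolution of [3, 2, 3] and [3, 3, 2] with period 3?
Use y[k] = Σ_j u[j]·v[(k-j) mod 3]. y[0] = 3×3 + 2×2 + 3×3 = 22; y[1] = 3×3 + 2×3 + 3×2 = 21; y[2] = 3×2 + 2×3 + 3×3 = 21. Result: [22, 21, 21]

[22, 21, 21]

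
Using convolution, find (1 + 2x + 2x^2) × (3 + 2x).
Ascending coefficients: a = [1, 2, 2], b = [3, 2]. c[0] = 1×3 = 3; c[1] = 1×2 + 2×3 = 8; c[2] = 2×2 + 2×3 = 10; c[3] = 2×2 = 4. Result coefficients: [3, 8, 10, 4] → 3 + 8x + 10x^2 + 4x^3

3 + 8x + 10x^2 + 4x^3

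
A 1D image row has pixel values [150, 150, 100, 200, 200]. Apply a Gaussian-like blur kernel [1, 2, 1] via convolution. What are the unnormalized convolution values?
Convolve image row [150, 150, 100, 200, 200] with kernel [1, 2, 1]: y[0] = 150×1 = 150; y[1] = 150×2 + 150×1 = 450; y[2] = 150×1 + 150×2 + 100×1 = 550; y[3] = 150×1 + 100×2 + 200×1 = 550; y[4] = 100×1 + 200×2 + 200×1 = 700; y[5] = 200×1 + 200×2 = 600; y[6] = 200×1 = 200 → [150, 450, 550, 550, 700, 600, 200]. Normalization factor = sum(kernel) = 4.

[150, 450, 550, 550, 700, 600, 200]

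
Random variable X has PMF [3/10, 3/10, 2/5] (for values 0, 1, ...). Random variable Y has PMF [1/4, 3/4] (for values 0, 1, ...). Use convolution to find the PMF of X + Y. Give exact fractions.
P(X+Y=k) = Σ_i P(X=i)·P(Y=k-i) — a convolution of [3/10, 3/10, 2/5] and [1/4, 3/4]. P(X+Y=0) = (3/10)×(1/4) = 3/40; P(X+Y=1) = (3/10)×(3/4) + (3/10)×(1/4) = 9/40 + 3/40 = 3/10; P(X+Y=2) = (3/10)×(3/4) + (2/5)×(1/4) = 9/40 + 1/10 = 13/40; P(X+Y=3) = (2/5)×(3/4) = 3/10. PMF: [3/40, 3/10, 13/40, 3/10] (sums to 1 ✓)

[3/40, 3/10, 13/40, 3/10]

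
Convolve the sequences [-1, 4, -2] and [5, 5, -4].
y[0] = -1×5 = -5; y[1] = -1×5 + 4×5 = 15; y[2] = -1×-4 + 4×5 + -2×5 = 14; y[3] = 4×-4 + -2×5 = -26; y[4] = -2×-4 = 8

[-5, 15, 14, -26, 8]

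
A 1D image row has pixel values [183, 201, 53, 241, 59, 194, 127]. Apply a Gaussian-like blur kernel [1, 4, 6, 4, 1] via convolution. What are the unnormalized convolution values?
Convolve image row [183, 201, 53, 241, 59, 194, 127] with kernel [1, 4, 6, 4, 1]: y[0] = 183×1 = 183; y[1] = 183×4 + 201×1 = 933; y[2] = 183×6 + 201×4 + 53×1 = 1955; y[3] = 183×4 + 201×6 + 53×4 + 241×1 = 2391; y[4] = 183×1 + 201×4 + 53×6 + 241×4 + 59×1 = 2328; y[5] = 201×1 + 53×4 + 241×6 + 59×4 + 194×1 = 2289; y[6] = 53×1 + 241×4 + 59×6 + 194×4 + 127×1 = 2274; y[7] = 241×1 + 59×4 + 194×6 + 127×4 = 2149; y[8] = 59×1 + 194×4 + 127×6 = 1597; y[9] = 194×1 + 127×4 = 702; y[10] = 127×1 = 127 → [183, 933, 1955, 2391, 2328, 2289, 2274, 2149, 1597, 702, 127]. Normalization factor = sum(kernel) = 16.

[183, 933, 1955, 2391, 2328, 2289, 2274, 2149, 1597, 702, 127]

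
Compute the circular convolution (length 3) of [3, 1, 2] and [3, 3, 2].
Use y[k] = Σ_j u[j]·v[(k-j) mod 3]. y[0] = 3×3 + 1×2 + 2×3 = 17; y[1] = 3×3 + 1×3 + 2×2 = 16; y[2] = 3×2 + 1×3 + 2×3 = 15. Result: [17, 16, 15]

[17, 16, 15]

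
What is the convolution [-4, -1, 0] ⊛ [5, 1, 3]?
y[0] = -4×5 = -20; y[1] = -4×1 + -1×5 = -9; y[2] = -4×3 + -1×1 + 0×5 = -13; y[3] = -1×3 + 0×1 = -3; y[4] = 0×3 = 0

[-20, -9, -13, -3, 0]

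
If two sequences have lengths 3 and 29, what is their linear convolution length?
Linear/full convolution length: m + n - 1 = 3 + 29 - 1 = 31

31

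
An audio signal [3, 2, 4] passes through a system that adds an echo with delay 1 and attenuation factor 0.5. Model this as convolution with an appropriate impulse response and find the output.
Direct-path + delayed-attenuated-path model → impulse response h = [1, 0.5] (1 at lag 0, 0.5 at lag 1). Output y[n] = x[n] + 0.5·x[n - 1] (with x[n] = 0 outside 0..2): y[0] = 3 + 0.5×0 = 3; y[1] = 2 + 0.5×3 = 3.5; y[2] = 4 + 0.5×2 = 5.0; y[3] = 0 + 0.5×4 = 2.0. So y = [3, 3.5, 5.0, 2.0]

[3, 3.5, 5.0, 2.0]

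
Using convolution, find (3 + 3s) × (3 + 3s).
Ascending coefficients: a = [3, 3], b = [3, 3]. c[0] = 3×3 = 9; c[1] = 3×3 + 3×3 = 18; c[2] = 3×3 = 9. Result coefficients: [9, 18, 9] → 9 + 18s + 9s^2

9 + 18s + 9s^2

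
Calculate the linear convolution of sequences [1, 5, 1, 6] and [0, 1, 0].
y[0] = 1×0 = 0; y[1] = 1×1 + 5×0 = 1; y[2] = 1×0 + 5×1 + 1×0 = 5; y[3] = 5×0 + 1×1 + 6×0 = 1; y[4] = 1×0 + 6×1 = 6; y[5] = 6×0 = 0

[0, 1, 5, 1, 6, 0]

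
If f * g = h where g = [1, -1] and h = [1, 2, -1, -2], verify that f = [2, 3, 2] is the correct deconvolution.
Forward-compute [2, 3, 2] * [1, -1]: h[0] = 2×1 = 2; h[1] = 2×-1 + 3×1 = 1; h[2] = 3×-1 + 2×1 = -1; h[3] = 2×-1 = -2 → [2, 1, -1, -2]. Does not match given h = [1, 2, -1, -2].

Not verified. [2, 3, 2] * [1, -1] = [2, 1, -1, -2], which differs from [1, 2, -1, -2] at index 0.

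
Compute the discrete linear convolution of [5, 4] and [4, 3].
y[0] = 5×4 = 20; y[1] = 5×3 + 4×4 = 31; y[2] = 4×3 = 12

[20, 31, 12]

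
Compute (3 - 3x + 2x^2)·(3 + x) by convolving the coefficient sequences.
Ascending coefficients: a = [3, -3, 2], b = [3, 1]. c[0] = 3×3 = 9; c[1] = 3×1 + -3×3 = -6; c[2] = -3×1 + 2×3 = 3; c[3] = 2×1 = 2. Result coefficients: [9, -6, 3, 2] → 9 - 6x + 3x^2 + 2x^3

9 - 6x + 3x^2 + 2x^3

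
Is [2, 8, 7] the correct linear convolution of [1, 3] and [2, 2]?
Recompute linear convolution of [1, 3] and [2, 2]: y[0] = 1×2 = 2; y[1] = 1×2 + 3×2 = 8; y[2] = 3×2 = 6 → [2, 8, 6]. Compare to given [2, 8, 7]: they differ at index 2: given 7, correct 6, so answer: No

No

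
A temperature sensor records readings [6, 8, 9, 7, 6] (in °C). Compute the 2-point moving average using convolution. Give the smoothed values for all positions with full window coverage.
2-point moving average kernel = [1, 1]. Apply in 'valid' mode (full window coverage): avg[0] = (6 + 8) / 2 = 7.0; avg[1] = (8 + 9) / 2 = 8.5; avg[2] = (9 + 7) / 2 = 8.0; avg[3] = (7 + 6) / 2 = 6.5. Smoothed values: [7.0, 8.5, 8.0, 6.5]

[7.0, 8.5, 8.0, 6.5]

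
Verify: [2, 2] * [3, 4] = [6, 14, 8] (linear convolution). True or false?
Recompute linear convolution of [2, 2] and [3, 4]: y[0] = 2×3 = 6; y[1] = 2×4 + 2×3 = 14; y[2] = 2×4 = 8 → [6, 14, 8]. Given [6, 14, 8] matches, so answer: Yes

Yes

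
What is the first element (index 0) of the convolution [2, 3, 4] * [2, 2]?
Use y[k] = Σ_i a[i]·b[k-i] at k=0. y[0] = 2×2 = 4

4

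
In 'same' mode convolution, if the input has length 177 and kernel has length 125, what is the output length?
'Same' mode returns an output with the same length as the input: 177

177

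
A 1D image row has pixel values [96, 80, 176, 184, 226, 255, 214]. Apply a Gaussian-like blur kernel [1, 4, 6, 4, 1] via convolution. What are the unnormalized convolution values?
Convolve image row [96, 80, 176, 184, 226, 255, 214] with kernel [1, 4, 6, 4, 1]: y[0] = 96×1 = 96; y[1] = 96×4 + 80×1 = 464; y[2] = 96×6 + 80×4 + 176×1 = 1072; y[3] = 96×4 + 80×6 + 176×4 + 184×1 = 1752; y[4] = 96×1 + 80×4 + 176×6 + 184×4 + 226×1 = 2434; y[5] = 80×1 + 176×4 + 184×6 + 226×4 + 255×1 = 3047; y[6] = 176×1 + 184×4 + 226×6 + 255×4 + 214×1 = 3502; y[7] = 184×1 + 226×4 + 255×6 + 214×4 = 3474; y[8] = 226×1 + 255×4 + 214×6 = 2530; y[9] = 255×1 + 214×4 = 1111; y[10] = 214×1 = 214 → [96, 464, 1072, 1752, 2434, 3047, 3502, 3474, 2530, 1111, 214]. Normalization factor = sum(kernel) = 16.

[96, 464, 1072, 1752, 2434, 3047, 3502, 3474, 2530, 1111, 214]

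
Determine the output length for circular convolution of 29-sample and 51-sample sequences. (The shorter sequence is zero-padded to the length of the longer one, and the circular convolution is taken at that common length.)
Circular convolution (zero-padding the shorter input) has length max(m, n) = max(29, 51) = 51

51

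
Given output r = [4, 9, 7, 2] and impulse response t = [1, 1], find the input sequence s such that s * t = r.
Deconvolve r=[4, 9, 7, 2] by t=[1, 1]. Since t[0]=1, solve forward: s[0] = r[0] / 1 = 4; s[1] = (r[1] - 4×1) / 1 = 5; s[2] = (r[2] - 5×1) / 1 = 2. So s = [4, 5, 2]. Check by forward convolution: r[0] = 4×1 = 4; r[1] = 4×1 + 5×1 = 9; r[2] = 5×1 + 2×1 = 7; r[3] = 2×1 = 2

[4, 5, 2]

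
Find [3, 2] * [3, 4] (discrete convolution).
y[0] = 3×3 = 9; y[1] = 3×4 + 2×3 = 18; y[2] = 2×4 = 8

[9, 18, 8]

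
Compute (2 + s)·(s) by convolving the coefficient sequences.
Ascending coefficients: a = [2, 1], b = [0, 1]. c[0] = 2×0 = 0; c[1] = 2×1 + 1×0 = 2; c[2] = 1×1 = 1. Result coefficients: [0, 2, 1] → 2s + s^2

2s + s^2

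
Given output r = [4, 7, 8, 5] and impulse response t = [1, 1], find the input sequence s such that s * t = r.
Deconvolve r=[4, 7, 8, 5] by t=[1, 1]. Since t[0]=1, solve forward: s[0] = r[0] / 1 = 4; s[1] = (r[1] - 4×1) / 1 = 3; s[2] = (r[2] - 3×1) / 1 = 5. So s = [4, 3, 5]. Check by forward convolution: r[0] = 4×1 = 4; r[1] = 4×1 + 3×1 = 7; r[2] = 3×1 + 5×1 = 8; r[3] = 5×1 = 5

[4, 3, 5]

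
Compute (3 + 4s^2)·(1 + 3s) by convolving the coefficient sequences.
Ascending coefficients: a = [3, 0, 4], b = [1, 3]. c[0] = 3×1 = 3; c[1] = 3×3 + 0×1 = 9; c[2] = 0×3 + 4×1 = 4; c[3] = 4×3 = 12. Result coefficients: [3, 9, 4, 12] → 3 + 9s + 4s^2 + 12s^3

3 + 9s + 4s^2 + 12s^3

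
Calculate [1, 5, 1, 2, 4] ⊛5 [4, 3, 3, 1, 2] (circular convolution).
Use y[k] = Σ_j s[j]·t[(k-j) mod 5]. y[0] = 1×4 + 5×2 + 1×1 + 2×3 + 4×3 = 33; y[1] = 1×3 + 5×4 + 1×2 + 2×1 + 4×3 = 39; y[2] = 1×3 + 5×3 + 1×4 + 2×2 + 4×1 = 30; y[3] = 1×1 + 5×3 + 1×3 + 2×4 + 4×2 = 35; y[4] = 1×2 + 5×1 + 1×3 + 2×3 + 4×4 = 32. Result: [33, 39, 30, 35, 32]

[33, 39, 30, 35, 32]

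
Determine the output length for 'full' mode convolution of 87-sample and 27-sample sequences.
Linear/full convolution length: m + n - 1 = 87 + 27 - 1 = 113

113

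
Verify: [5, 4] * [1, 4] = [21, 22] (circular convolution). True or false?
Recompute circular convolution of [5, 4] and [1, 4]: y[0] = 5×1 + 4×4 = 21; y[1] = 5×4 + 4×1 = 24 → [21, 24]. Compare to given [21, 22]: they differ at index 1: given 22, correct 24, so answer: No

No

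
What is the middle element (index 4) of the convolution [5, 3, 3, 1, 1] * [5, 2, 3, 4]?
Use y[k] = Σ_i a[i]·b[k-i] at k=4. y[4] = 3×4 + 3×3 + 1×2 + 1×5 = 28

28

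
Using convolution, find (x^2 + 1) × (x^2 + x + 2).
Ascending coefficients: a = [1, 0, 1], b = [2, 1, 1]. c[0] = 1×2 = 2; c[1] = 1×1 + 0×2 = 1; c[2] = 1×1 + 0×1 + 1×2 = 3; c[3] = 0×1 + 1×1 = 1; c[4] = 1×1 = 1. Result coefficients: [2, 1, 3, 1, 1] → x^4 + x^3 + 3x^2 + x + 2

x^4 + x^3 + 3x^2 + x + 2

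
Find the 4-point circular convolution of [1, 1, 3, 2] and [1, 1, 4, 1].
Use y[k] = Σ_j f[j]·g[(k-j) mod 4]. y[0] = 1×1 + 1×1 + 3×4 + 2×1 = 16; y[1] = 1×1 + 1×1 + 3×1 + 2×4 = 13; y[2] = 1×4 + 1×1 + 3×1 + 2×1 = 10; y[3] = 1×1 + 1×4 + 3×1 + 2×1 = 10. Result: [16, 13, 10, 10]

[16, 13, 10, 10]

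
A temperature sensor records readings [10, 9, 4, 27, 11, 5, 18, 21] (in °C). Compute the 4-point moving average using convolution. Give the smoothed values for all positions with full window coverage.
4-point moving average kernel = [1, 1, 1, 1]. Apply in 'valid' mode (full window coverage): avg[0] = (10 + 9 + 4 + 27) / 4 = 12.5; avg[1] = (9 + 4 + 27 + 11) / 4 = 12.75; avg[2] = (4 + 27 + 11 + 5) / 4 = 11.75; avg[3] = (27 + 11 + 5 + 18) / 4 = 15.25; avg[4] = (11 + 5 + 18 + 21) / 4 = 13.75. Smoothed values: [12.5, 12.75, 11.75, 15.25, 13.75]

[12.5, 12.75, 11.75, 15.25, 13.75]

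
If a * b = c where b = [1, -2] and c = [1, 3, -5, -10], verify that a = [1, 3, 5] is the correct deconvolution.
Forward-compute [1, 3, 5] * [1, -2]: c[0] = 1×1 = 1; c[1] = 1×-2 + 3×1 = 1; c[2] = 3×-2 + 5×1 = -1; c[3] = 5×-2 = -10 → [1, 1, -1, -10]. Does not match given c = [1, 3, -5, -10].

Not verified. [1, 3, 5] * [1, -2] = [1, 1, -1, -10], which differs from [1, 3, -5, -10] at index 1.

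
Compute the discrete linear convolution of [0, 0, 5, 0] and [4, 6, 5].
y[0] = 0×4 = 0; y[1] = 0×6 + 0×4 = 0; y[2] = 0×5 + 0×6 + 5×4 = 20; y[3] = 0×5 + 5×6 + 0×4 = 30; y[4] = 5×5 + 0×6 = 25; y[5] = 0×5 = 0

[0, 0, 20, 30, 25, 0]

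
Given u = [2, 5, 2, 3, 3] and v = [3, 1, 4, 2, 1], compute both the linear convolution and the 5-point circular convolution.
Linear: y_lin[0] = 2×3 = 6; y_lin[1] = 2×1 + 5×3 = 17; y_lin[2] = 2×4 + 5×1 + 2×3 = 19; y_lin[3] = 2×2 + 5×4 + 2×1 + 3×3 = 35; y_lin[4] = 2×1 + 5×2 + 2×4 + 3×1 + 3×3 = 32; y_lin[5] = 5×1 + 2×2 + 3×4 + 3×1 = 24; y_lin[6] = 2×1 + 3×2 + 3×4 = 20; y_lin[7] = 3×1 + 3×2 = 9; y_lin[8] = 3×1 = 3 → [6, 17, 19, 35, 32, 24, 20, 9, 3]. Circular (length 5): y[0] = 2×3 + 5×1 + 2×2 + 3×4 + 3×1 = 30; y[1] = 2×1 + 5×3 + 2×1 + 3×2 + 3×4 = 37; y[2] = 2×4 + 5×1 + 2×3 + 3×1 + 3×2 = 28; y[3] = 2×2 + 5×4 + 2×1 + 3×3 + 3×1 = 38; y[4] = 2×1 + 5×2 + 2×4 + 3×1 + 3×3 = 32 → [30, 37, 28, 38, 32]

Linear: [6, 17, 19, 35, 32, 24, 20, 9, 3], Circular: [30, 37, 28, 38, 32]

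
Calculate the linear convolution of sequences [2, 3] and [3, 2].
y[0] = 2×3 = 6; y[1] = 2×2 + 3×3 = 13; y[2] = 3×2 = 6

[6, 13, 6]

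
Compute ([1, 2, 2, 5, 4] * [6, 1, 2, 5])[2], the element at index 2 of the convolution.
Use y[k] = Σ_i a[i]·b[k-i] at k=2. y[2] = 1×2 + 2×1 + 2×6 = 16

16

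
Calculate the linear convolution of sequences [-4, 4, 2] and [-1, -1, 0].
y[0] = -4×-1 = 4; y[1] = -4×-1 + 4×-1 = 0; y[2] = -4×0 + 4×-1 + 2×-1 = -6; y[3] = 4×0 + 2×-1 = -2; y[4] = 2×0 = 0

[4, 0, -6, -2, 0]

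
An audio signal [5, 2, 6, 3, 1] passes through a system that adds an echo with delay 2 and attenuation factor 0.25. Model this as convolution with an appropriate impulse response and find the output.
Direct-path + delayed-attenuated-path model → impulse response h = [1, 0, 0.25] (1 at lag 0, 0.25 at lag 2). Output y[n] = x[n] + 0.25·x[n - 2] (with x[n] = 0 outside 0..4): y[0] = 5 + 0.25×0 = 5; y[1] = 2 + 0.25×0 = 2; y[2] = 6 + 0.25×5 = 7.25; y[3] = 3 + 0.25×2 = 3.5; y[4] = 1 + 0.25×6 = 2.5; y[5] = 0 + 0.25×3 = 0.75; y[6] = 0 + 0.25×1 = 0.25. So y = [5, 2, 7.25, 3.5, 2.5, 0.75, 0.25]

[5, 2, 7.25, 3.5, 2.5, 0.75, 0.25]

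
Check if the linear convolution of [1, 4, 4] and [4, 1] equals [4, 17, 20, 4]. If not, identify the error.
Recompute linear convolution of [1, 4, 4] and [4, 1]: y[0] = 1×4 = 4; y[1] = 1×1 + 4×4 = 17; y[2] = 4×1 + 4×4 = 20; y[3] = 4×1 = 4 → [4, 17, 20, 4]. Given [4, 17, 20, 4] matches, so answer: Yes

Yes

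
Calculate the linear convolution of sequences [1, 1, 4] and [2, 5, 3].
y[0] = 1×2 = 2; y[1] = 1×5 + 1×2 = 7; y[2] = 1×3 + 1×5 + 4×2 = 16; y[3] = 1×3 + 4×5 = 23; y[4] = 4×3 = 12

[2, 7, 16, 23, 12]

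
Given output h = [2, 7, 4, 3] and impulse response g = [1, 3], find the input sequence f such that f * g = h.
Deconvolve h=[2, 7, 4, 3] by g=[1, 3]. Since g[0]=1, solve forward: f[0] = h[0] / 1 = 2; f[1] = (h[1] - 2×3) / 1 = 1; f[2] = (h[2] - 1×3) / 1 = 1. So f = [2, 1, 1]. Check by forward convolution: h[0] = 2×1 = 2; h[1] = 2×3 + 1×1 = 7; h[2] = 1×3 + 1×1 = 4; h[3] = 1×3 = 3

[2, 1, 1]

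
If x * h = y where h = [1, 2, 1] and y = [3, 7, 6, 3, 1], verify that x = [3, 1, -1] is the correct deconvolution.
Forward-compute [3, 1, -1] * [1, 2, 1]: y[0] = 3×1 = 3; y[1] = 3×2 + 1×1 = 7; y[2] = 3×1 + 1×2 + -1×1 = 4; y[3] = 1×1 + -1×2 = -1; y[4] = -1×1 = -1 → [3, 7, 4, -1, -1]. Does not match given y = [3, 7, 6, 3, 1].

Not verified. [3, 1, -1] * [1, 2, 1] = [3, 7, 4, -1, -1], which differs from [3, 7, 6, 3, 1] at index 2.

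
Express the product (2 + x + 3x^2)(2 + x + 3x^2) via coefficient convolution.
Ascending coefficients: a = [2, 1, 3], b = [2, 1, 3]. c[0] = 2×2 = 4; c[1] = 2×1 + 1×2 = 4; c[2] = 2×3 + 1×1 + 3×2 = 13; c[3] = 1×3 + 3×1 = 6; c[4] = 3×3 = 9. Result coefficients: [4, 4, 13, 6, 9] → 4 + 4x + 13x^2 + 6x^3 + 9x^4

4 + 4x + 13x^2 + 6x^3 + 9x^4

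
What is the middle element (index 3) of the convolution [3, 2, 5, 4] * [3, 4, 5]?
Use y[k] = Σ_i a[i]·b[k-i] at k=3. y[3] = 2×5 + 5×4 + 4×3 = 42

42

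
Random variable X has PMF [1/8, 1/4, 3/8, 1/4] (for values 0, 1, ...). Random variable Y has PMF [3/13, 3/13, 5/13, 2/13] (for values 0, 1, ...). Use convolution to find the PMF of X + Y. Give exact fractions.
P(X+Y=k) = Σ_i P(X=i)·P(Y=k-i) — a convolution of [1/8, 1/4, 3/8, 1/4] and [3/13, 3/13, 5/13, 2/13]. P(X+Y=0) = (1/8)×(3/13) = 3/104; P(X+Y=1) = (1/8)×(3/13) + (1/4)×(3/13) = 3/104 + 3/52 = 9/104; P(X+Y=2) = (1/8)×(5/13) + (1/4)×(3/13) + (3/8)×(3/13) = 5/104 + 3/52 + 9/104 = 5/26; P(X+Y=3) = (1/8)×(2/13) + (1/4)×(5/13) + (3/8)×(3/13) + (1/4)×(3/13) = 1/52 + 5/52 + 9/104 + 3/52 = 27/104; P(X+Y=4) = (1/4)×(2/13) + (3/8)×(5/13) + (1/4)×(3/13) = 1/26 + 15/104 + 3/52 = 25/104; P(X+Y=5) = (3/8)×(2/13) + (1/4)×(5/13) = 3/52 + 5/52 = 2/13; P(X+Y=6) = (1/4)×(2/13) = 1/26. PMF: [3/104, 9/104, 5/26, 27/104, 25/104, 2/13, 1/26] (sums to 1 ✓)

[3/104, 9/104, 5/26, 27/104, 25/104, 2/13, 1/26]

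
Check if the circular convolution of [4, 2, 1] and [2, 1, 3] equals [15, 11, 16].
Recompute circular convolution of [4, 2, 1] and [2, 1, 3]: y[0] = 4×2 + 2×3 + 1×1 = 15; y[1] = 4×1 + 2×2 + 1×3 = 11; y[2] = 4×3 + 2×1 + 1×2 = 16 → [15, 11, 16]. Given [15, 11, 16] matches, so answer: Yes

Yes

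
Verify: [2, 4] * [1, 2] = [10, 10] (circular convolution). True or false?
Recompute circular convolution of [2, 4] and [1, 2]: y[0] = 2×1 + 4×2 = 10; y[1] = 2×2 + 4×1 = 8 → [10, 8]. Compare to given [10, 10]: they differ at index 1: given 10, correct 8, so answer: No

No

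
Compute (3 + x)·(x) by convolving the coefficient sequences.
Ascending coefficients: a = [3, 1], b = [0, 1]. c[0] = 3×0 = 0; c[1] = 3×1 + 1×0 = 3; c[2] = 1×1 = 1. Result coefficients: [0, 3, 1] → 3x + x^2

3x + x^2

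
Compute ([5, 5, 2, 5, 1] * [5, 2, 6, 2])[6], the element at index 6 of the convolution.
Use y[k] = Σ_i a[i]·b[k-i] at k=6. y[6] = 5×2 + 1×6 = 16

16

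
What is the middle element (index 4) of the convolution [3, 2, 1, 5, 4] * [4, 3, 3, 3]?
Use y[k] = Σ_i a[i]·b[k-i] at k=4. y[4] = 2×3 + 1×3 + 5×3 + 4×4 = 40

40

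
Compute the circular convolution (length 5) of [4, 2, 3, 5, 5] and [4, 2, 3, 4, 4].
Use y[k] = Σ_j a[j]·b[(k-j) mod 5]. y[0] = 4×4 + 2×4 + 3×4 + 5×3 + 5×2 = 61; y[1] = 4×2 + 2×4 + 3×4 + 5×4 + 5×3 = 63; y[2] = 4×3 + 2×2 + 3×4 + 5×4 + 5×4 = 68; y[3] = 4×4 + 2×3 + 3×2 + 5×4 + 5×4 = 68; y[4] = 4×4 + 2×4 + 3×3 + 5×2 + 5×4 = 63. Result: [61, 63, 68, 68, 63]

[61, 63, 68, 68, 63]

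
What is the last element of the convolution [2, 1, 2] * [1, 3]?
Use y[k] = Σ_i a[i]·b[k-i] at k=3. y[3] = 2×3 = 6

6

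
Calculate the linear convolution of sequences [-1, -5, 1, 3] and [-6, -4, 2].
y[0] = -1×-6 = 6; y[1] = -1×-4 + -5×-6 = 34; y[2] = -1×2 + -5×-4 + 1×-6 = 12; y[3] = -5×2 + 1×-4 + 3×-6 = -32; y[4] = 1×2 + 3×-4 = -10; y[5] = 3×2 = 6

[6, 34, 12, -32, -10, 6]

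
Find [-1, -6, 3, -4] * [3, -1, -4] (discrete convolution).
y[0] = -1×3 = -3; y[1] = -1×-1 + -6×3 = -17; y[2] = -1×-4 + -6×-1 + 3×3 = 19; y[3] = -6×-4 + 3×-1 + -4×3 = 9; y[4] = 3×-4 + -4×-1 = -8; y[5] = -4×-4 = 16

[-3, -17, 19, 9, -8, 16]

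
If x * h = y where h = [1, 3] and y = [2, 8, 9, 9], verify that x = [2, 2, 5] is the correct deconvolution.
Forward-compute [2, 2, 5] * [1, 3]: y[0] = 2×1 = 2; y[1] = 2×3 + 2×1 = 8; y[2] = 2×3 + 5×1 = 11; y[3] = 5×3 = 15 → [2, 8, 11, 15]. Does not match given y = [2, 8, 9, 9].

Not verified. [2, 2, 5] * [1, 3] = [2, 8, 11, 15], which differs from [2, 8, 9, 9] at index 2.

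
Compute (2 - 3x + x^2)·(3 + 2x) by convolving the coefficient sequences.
Ascending coefficients: a = [2, -3, 1], b = [3, 2]. c[0] = 2×3 = 6; c[1] = 2×2 + -3×3 = -5; c[2] = -3×2 + 1×3 = -3; c[3] = 1×2 = 2. Result coefficients: [6, -5, -3, 2] → 6 - 5x - 3x^2 + 2x^3

6 - 5x - 3x^2 + 2x^3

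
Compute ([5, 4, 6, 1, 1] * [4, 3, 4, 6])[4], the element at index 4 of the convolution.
Use y[k] = Σ_i a[i]·b[k-i] at k=4. y[4] = 4×6 + 6×4 + 1×3 + 1×4 = 55

55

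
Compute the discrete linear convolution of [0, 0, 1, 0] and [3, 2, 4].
y[0] = 0×3 = 0; y[1] = 0×2 + 0×3 = 0; y[2] = 0×4 + 0×2 + 1×3 = 3; y[3] = 0×4 + 1×2 + 0×3 = 2; y[4] = 1×4 + 0×2 = 4; y[5] = 0×4 = 0

[0, 0, 3, 2, 4, 0]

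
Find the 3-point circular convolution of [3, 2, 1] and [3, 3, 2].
Use y[k] = Σ_j f[j]·g[(k-j) mod 3]. y[0] = 3×3 + 2×2 + 1×3 = 16; y[1] = 3×3 + 2×3 + 1×2 = 17; y[2] = 3×2 + 2×3 + 1×3 = 15. Result: [16, 17, 15]

[16, 17, 15]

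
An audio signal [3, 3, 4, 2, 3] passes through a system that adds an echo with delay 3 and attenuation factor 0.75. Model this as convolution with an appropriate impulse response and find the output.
Direct-path + delayed-attenuated-path model → impulse response h = [1, 0, 0, 0.75] (1 at lag 0, 0.75 at lag 3). Output y[n] = x[n] + 0.75·x[n - 3] (with x[n] = 0 outside 0..4): y[0] = 3 + 0.75×0 = 3; y[1] = 3 + 0.75×0 = 3; y[2] = 4 + 0.75×0 = 4; y[3] = 2 + 0.75×3 = 4.25; y[4] = 3 + 0.75×3 = 5.25; y[5] = 0 + 0.75×4 = 3.0; y[6] = 0 + 0.75×2 = 1.5; y[7] = 0 + 0.75×3 = 2.25. So y = [3, 3, 4, 4.25, 5.25, 3.0, 1.5, 2.25]

[3, 3, 4, 4.25, 5.25, 3.0, 1.5, 2.25]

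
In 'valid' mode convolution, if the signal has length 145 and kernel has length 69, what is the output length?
'Valid' mode counts only positions where the kernel fully overlaps the signal: m - n + 1 = 145 - 69 + 1 = 77

77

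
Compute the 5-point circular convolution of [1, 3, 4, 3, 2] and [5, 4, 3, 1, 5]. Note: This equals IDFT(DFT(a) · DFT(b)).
Either evaluate y[k] = Σ_j a[j]·b[(k-j) mod 5] directly, or use IDFT(DFT(a) · DFT(b)). y[0] = 1×5 + 3×5 + 4×1 + 3×3 + 2×4 = 41; y[1] = 1×4 + 3×5 + 4×5 + 3×1 + 2×3 = 48; y[2] = 1×3 + 3×4 + 4×5 + 3×5 + 2×1 = 52; y[3] = 1×1 + 3×3 + 4×4 + 3×5 + 2×5 = 51; y[4] = 1×5 + 3×1 + 4×3 + 3×4 + 2×5 = 42. Result: [41, 48, 52, 51, 42]

[41, 48, 52, 51, 42]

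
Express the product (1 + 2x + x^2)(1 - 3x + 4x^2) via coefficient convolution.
Ascending coefficients: a = [1, 2, 1], b = [1, -3, 4]. c[0] = 1×1 = 1; c[1] = 1×-3 + 2×1 = -1; c[2] = 1×4 + 2×-3 + 1×1 = -1; c[3] = 2×4 + 1×-3 = 5; c[4] = 1×4 = 4. Result coefficients: [1, -1, -1, 5, 4] → 1 - x - x^2 + 5x^3 + 4x^4

1 - x - x^2 + 5x^3 + 4x^4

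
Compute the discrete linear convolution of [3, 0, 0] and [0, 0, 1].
y[0] = 3×0 = 0; y[1] = 3×0 + 0×0 = 0; y[2] = 3×1 + 0×0 + 0×0 = 3; y[3] = 0×1 + 0×0 = 0; y[4] = 0×1 = 0

[0, 0, 3, 0, 0]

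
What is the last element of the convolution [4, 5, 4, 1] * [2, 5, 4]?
Use y[k] = Σ_i a[i]·b[k-i] at k=5. y[5] = 1×4 = 4

4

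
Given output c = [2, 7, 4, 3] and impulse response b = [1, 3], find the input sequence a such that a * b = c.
Deconvolve c=[2, 7, 4, 3] by b=[1, 3]. Since b[0]=1, solve forward: a[0] = c[0] / 1 = 2; a[1] = (c[1] - 2×3) / 1 = 1; a[2] = (c[2] - 1×3) / 1 = 1. So a = [2, 1, 1]. Check by forward convolution: c[0] = 2×1 = 2; c[1] = 2×3 + 1×1 = 7; c[2] = 1×3 + 1×1 = 4; c[3] = 1×3 = 3

[2, 1, 1]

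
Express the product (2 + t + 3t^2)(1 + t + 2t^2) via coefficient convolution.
Ascending coefficients: a = [2, 1, 3], b = [1, 1, 2]. c[0] = 2×1 = 2; c[1] = 2×1 + 1×1 = 3; c[2] = 2×2 + 1×1 + 3×1 = 8; c[3] = 1×2 + 3×1 = 5; c[4] = 3×2 = 6. Result coefficients: [2, 3, 8, 5, 6] → 2 + 3t + 8t^2 + 5t^3 + 6t^4

2 + 3t + 8t^2 + 5t^3 + 6t^4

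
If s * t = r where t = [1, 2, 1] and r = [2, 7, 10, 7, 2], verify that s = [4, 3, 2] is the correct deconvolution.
Forward-compute [4, 3, 2] * [1, 2, 1]: r[0] = 4×1 = 4; r[1] = 4×2 + 3×1 = 11; r[2] = 4×1 + 3×2 + 2×1 = 12; r[3] = 3×1 + 2×2 = 7; r[4] = 2×1 = 2 → [4, 11, 12, 7, 2]. Does not match given r = [2, 7, 10, 7, 2].

Not verified. [4, 3, 2] * [1, 2, 1] = [4, 11, 12, 7, 2], which differs from [2, 7, 10, 7, 2] at index 0.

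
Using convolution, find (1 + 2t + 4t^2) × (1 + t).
Ascending coefficients: a = [1, 2, 4], b = [1, 1]. c[0] = 1×1 = 1; c[1] = 1×1 + 2×1 = 3; c[2] = 2×1 + 4×1 = 6; c[3] = 4×1 = 4. Result coefficients: [1, 3, 6, 4] → 1 + 3t + 6t^2 + 4t^3

1 + 3t + 6t^2 + 4t^3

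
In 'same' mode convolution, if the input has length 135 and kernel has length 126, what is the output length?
'Same' mode returns an output with the same length as the input: 135

135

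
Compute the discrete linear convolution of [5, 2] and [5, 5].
y[0] = 5×5 = 25; y[1] = 5×5 + 2×5 = 35; y[2] = 2×5 = 10

[25, 35, 10]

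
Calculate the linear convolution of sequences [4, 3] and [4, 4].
y[0] = 4×4 = 16; y[1] = 4×4 + 3×4 = 28; y[2] = 3×4 = 12

[16, 28, 12]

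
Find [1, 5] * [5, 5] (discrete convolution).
y[0] = 1×5 = 5; y[1] = 1×5 + 5×5 = 30; y[2] = 5×5 = 25

[5, 30, 25]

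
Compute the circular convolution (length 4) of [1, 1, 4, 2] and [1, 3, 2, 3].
Use y[k] = Σ_j x[j]·h[(k-j) mod 4]. y[0] = 1×1 + 1×3 + 4×2 + 2×3 = 18; y[1] = 1×3 + 1×1 + 4×3 + 2×2 = 20; y[2] = 1×2 + 1×3 + 4×1 + 2×3 = 15; y[3] = 1×3 + 1×2 + 4×3 + 2×1 = 19. Result: [18, 20, 15, 19]

[18, 20, 15, 19]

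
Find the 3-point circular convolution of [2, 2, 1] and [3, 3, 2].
Use y[k] = Σ_j s[j]·t[(k-j) mod 3]. y[0] = 2×3 + 2×2 + 1×3 = 13; y[1] = 2×3 + 2×3 + 1×2 = 14; y[2] = 2×2 + 2×3 + 1×3 = 13. Result: [13, 14, 13]

[13, 14, 13]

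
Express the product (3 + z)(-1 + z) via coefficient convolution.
Ascending coefficients: a = [3, 1], b = [-1, 1]. c[0] = 3×-1 = -3; c[1] = 3×1 + 1×-1 = 2; c[2] = 1×1 = 1. Result coefficients: [-3, 2, 1] → -3 + 2z + z^2

-3 + 2z + z^2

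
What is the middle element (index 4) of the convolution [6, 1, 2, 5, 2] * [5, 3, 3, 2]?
Use y[k] = Σ_i a[i]·b[k-i] at k=4. y[4] = 1×2 + 2×3 + 5×3 + 2×5 = 33

33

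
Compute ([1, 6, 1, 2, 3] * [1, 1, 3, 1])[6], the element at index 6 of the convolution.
Use y[k] = Σ_i a[i]·b[k-i] at k=6. y[6] = 2×1 + 3×3 = 11

11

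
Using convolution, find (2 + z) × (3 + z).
Ascending coefficients: a = [2, 1], b = [3, 1]. c[0] = 2×3 = 6; c[1] = 2×1 + 1×3 = 5; c[2] = 1×1 = 1. Result coefficients: [6, 5, 1] → 6 + 5z + z^2

6 + 5z + z^2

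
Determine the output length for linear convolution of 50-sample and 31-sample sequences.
Linear/full convolution length: m + n - 1 = 50 + 31 - 1 = 80

80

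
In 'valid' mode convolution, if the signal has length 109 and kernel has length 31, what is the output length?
'Valid' mode counts only positions where the kernel fully overlaps the signal: m - n + 1 = 109 - 31 + 1 = 79

79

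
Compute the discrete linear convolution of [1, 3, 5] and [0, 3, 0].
y[0] = 1×0 = 0; y[1] = 1×3 + 3×0 = 3; y[2] = 1×0 + 3×3 + 5×0 = 9; y[3] = 3×0 + 5×3 = 15; y[4] = 5×0 = 0

[0, 3, 9, 15, 0]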